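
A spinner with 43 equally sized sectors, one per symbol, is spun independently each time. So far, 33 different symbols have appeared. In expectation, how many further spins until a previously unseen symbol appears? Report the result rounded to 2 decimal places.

4.30

The number of spins until the next new symbol is geometric with success probability 10/43, so its mean is 43/10.
E = 43/10 = 4.300.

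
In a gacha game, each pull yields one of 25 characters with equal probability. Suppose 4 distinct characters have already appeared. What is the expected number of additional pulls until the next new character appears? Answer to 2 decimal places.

The number of pulls until the next new character is geometric with success probability 21/25, so its mean is 25/21.
E = 25/21 = 1.190.

1.19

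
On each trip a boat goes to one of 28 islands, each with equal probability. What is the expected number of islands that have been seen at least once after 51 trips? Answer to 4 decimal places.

For each island, P(seen in 51 trips) = 1 - (27/28)^51 = 0.84351.
By linearity of expectation, E[distinct seen] = 28·(1 - (27/28)^51) = 23.61822.

23.6182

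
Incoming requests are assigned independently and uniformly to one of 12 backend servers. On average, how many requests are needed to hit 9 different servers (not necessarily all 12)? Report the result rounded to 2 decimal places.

Going from k to k+1 distinct takes a geometric number of requests with mean 12/(12-k).
Sum over k = 0,...,8: E = 12/12 + 12/11 + 12/10 + ... + 12/5 + 12/4 = 15.239.

15.24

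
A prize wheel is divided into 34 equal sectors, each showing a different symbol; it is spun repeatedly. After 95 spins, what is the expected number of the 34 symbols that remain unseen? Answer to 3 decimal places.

1.994

For each symbol, P(unseen after 95) = (33/34)^95 = 0.0587.
By linearity of expectation, E[unseen] = 34·(33/34)^95 = 1.9944.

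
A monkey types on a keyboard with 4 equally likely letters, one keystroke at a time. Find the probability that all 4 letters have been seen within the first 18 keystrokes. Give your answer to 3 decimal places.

0.977

Let A_i be the event that letter i is missing after 18 keystrokes. By inclusion–exclusion on the A_i,
P(all seen) = Σ_{j=0}^{4} (-1)^j C(4,j)((4-j)/4)^18
= 1.0000 - 0.0226 + 0.0000 - 0.0000 + 0.0000
= 0.9775.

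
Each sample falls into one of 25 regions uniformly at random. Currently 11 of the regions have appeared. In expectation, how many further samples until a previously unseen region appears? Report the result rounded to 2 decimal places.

1.79

The number of samples until the next new region is geometric with success probability 14/25, so its mean is 25/14.
E = 25/14 = 1.786.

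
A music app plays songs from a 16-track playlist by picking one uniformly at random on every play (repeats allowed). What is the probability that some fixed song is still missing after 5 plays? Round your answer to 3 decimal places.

On each play the fixed song fails to appear with probability 15/16.
P(still missing after 5) = (15/16)^5 = 0.7242.

0.724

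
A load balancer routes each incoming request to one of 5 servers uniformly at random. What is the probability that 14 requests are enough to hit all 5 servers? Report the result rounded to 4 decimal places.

0.7879

Let A_i be the event that server i is missing after 14 requests. By inclusion–exclusion on the A_i,
P(all seen) = Σ_{j=0}^{5} (-1)^j C(5,j)((5-j)/5)^14
= 1.00000 - 0.21990 + 0.00784 - 0.00003 + 0.00000 - 0.00000
= 0.78791.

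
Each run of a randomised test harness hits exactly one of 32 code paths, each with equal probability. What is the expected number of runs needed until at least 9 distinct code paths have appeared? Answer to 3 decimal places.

Going from k to k+1 distinct takes a geometric number of runs with mean 32/(32-k).
Sum over k = 0,...,8: E = 32/32 + 32/31 + 32/30 + ... + 32/25 + 32/24 = 10.3745.

10.375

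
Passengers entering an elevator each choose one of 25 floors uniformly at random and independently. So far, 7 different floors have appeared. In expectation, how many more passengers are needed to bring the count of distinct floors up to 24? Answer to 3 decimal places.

From k distinct to k+1 distinct takes on average 25/(25-k) passengers.
Sum over k = 7,...,23: E = 25/18 + 25/17 + 25/16 + ... + 25/3 + 25/2 = 62.3777.

62.378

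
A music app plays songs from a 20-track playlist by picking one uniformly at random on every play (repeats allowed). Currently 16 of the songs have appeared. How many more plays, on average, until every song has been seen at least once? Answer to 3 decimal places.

From k distinct to k+1 distinct takes on average 20/(20-k) plays.
Sum over k = 16,...,19: E = 20/4 + 20/3 + 20/2 + 20/1 = 41.6667.

41.667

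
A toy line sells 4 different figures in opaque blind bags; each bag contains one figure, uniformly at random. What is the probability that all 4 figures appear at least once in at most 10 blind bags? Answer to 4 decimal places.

By inclusion–exclusion over which figures are missing,
P(all seen) = Σ_{j=0}^{4} (-1)^j C(4,j)((4-j)/4)^10
= 1.00000 - 0.22525 + 0.00586 - 0.00000 + 0.00000
= 0.78060.

0.7806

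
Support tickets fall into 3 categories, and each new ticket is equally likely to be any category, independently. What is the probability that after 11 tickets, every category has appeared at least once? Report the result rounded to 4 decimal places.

0.9653

By inclusion–exclusion over which categories are missing,
P(all seen) = Σ_{j=0}^{3} (-1)^j C(3,j)((3-j)/3)^11
= 1.00000 - 0.03468 + 0.00002 - 0.00000
= 0.96533.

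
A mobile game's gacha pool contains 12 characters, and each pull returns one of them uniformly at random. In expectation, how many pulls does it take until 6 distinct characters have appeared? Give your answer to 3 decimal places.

7.839

Going from k to k+1 distinct takes a geometric number of pulls with mean 12/(12-k).
Sum over k = 0,...,5: E = 12/12 + 12/11 + 12/10 + 12/9 + 12/8 + 12/7 = 7.8385.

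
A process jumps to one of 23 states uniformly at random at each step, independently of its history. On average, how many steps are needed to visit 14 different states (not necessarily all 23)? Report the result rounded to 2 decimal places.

20.82

Going from k to k+1 distinct takes a geometric number of steps with mean 23/(23-k).
Sum over k = 0,...,13: E = 23/23 + 23/22 + 23/21 + ... + 23/11 + 23/10 = 20.822.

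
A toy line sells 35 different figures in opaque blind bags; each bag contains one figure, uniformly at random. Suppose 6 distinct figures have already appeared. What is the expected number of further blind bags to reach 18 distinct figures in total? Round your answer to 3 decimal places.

The wait to go from k to k+1 distinct figures is geometric with mean 35/(35-k).
Sum over k = 6,...,17: E = 35/29 + 35/28 + 35/27 + ... + 35/19 + 35/18 = 18.2735.

18.274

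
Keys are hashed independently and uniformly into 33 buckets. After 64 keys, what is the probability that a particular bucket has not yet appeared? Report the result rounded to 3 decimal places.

0.140

On each key the fixed bucket fails to appear with probability 32/33.
P(still missing after 64) = (32/33)^64 = 0.1395.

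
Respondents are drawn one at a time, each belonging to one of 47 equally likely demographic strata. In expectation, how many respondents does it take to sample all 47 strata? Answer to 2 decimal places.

208.58

The wait to go from k to k+1 distinct strata is geometric with mean 47/(47-k).
E[T] = 47/47 + 47/46 + 47/45 + ... + 47/2 + 47/1 = 47·H_{47}.
H_{47} = 4.438, so E[T] = 208.584.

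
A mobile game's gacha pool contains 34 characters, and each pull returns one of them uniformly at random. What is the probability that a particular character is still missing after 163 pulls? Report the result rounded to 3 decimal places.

Each pull misses the fixed character with probability (34-1)/34 = 33/34, independently.
P(still missing after 163) = (33/34)^163 = 0.0077.

0.008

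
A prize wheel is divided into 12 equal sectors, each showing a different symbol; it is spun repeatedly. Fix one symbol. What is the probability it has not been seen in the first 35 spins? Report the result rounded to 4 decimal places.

On each spin the fixed symbol fails to appear with probability 11/12.
P(still missing after 35) = (11/12)^35 = 0.04758.

0.0476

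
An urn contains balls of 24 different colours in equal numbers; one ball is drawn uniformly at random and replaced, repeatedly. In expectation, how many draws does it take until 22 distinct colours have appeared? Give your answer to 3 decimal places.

Going from k to k+1 distinct takes a geometric number of draws with mean 24/(24-k).
Sum over k = 0,...,21: E = 24/24 + 24/23 + 24/22 + ... + 24/4 + 24/3 = 54.6230.

54.623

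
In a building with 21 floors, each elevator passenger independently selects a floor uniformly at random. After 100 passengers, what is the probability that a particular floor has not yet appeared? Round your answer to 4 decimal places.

0.0076

On each passenger the fixed floor fails to appear with probability 20/21.
P(still missing after 100) = (20/21)^100 = 0.00760.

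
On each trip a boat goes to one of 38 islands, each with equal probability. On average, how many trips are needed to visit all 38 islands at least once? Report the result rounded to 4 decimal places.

After k distinct islands have appeared, the next trip gives a new one with probability (38-k)/38, so the expected wait for the (k+1)-th is 38/(38-k).
E[T] = 38/38 + 38/37 + 38/36 + ... + 38/2 + 38/1 = 38·H_{38}.
H_{38} = 4.22790, so E[T] = 160.66028.

160.6603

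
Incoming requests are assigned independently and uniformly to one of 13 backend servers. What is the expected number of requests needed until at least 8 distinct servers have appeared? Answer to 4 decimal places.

With k distinct servers already seen, the next new one arrives after an expected 13/(13-k) requests.
Sum over k = 0,...,7: E = 13/13 + 13/12 + 13/11 + ... + 13/7 + 13/6 = 11.65841.

11.6584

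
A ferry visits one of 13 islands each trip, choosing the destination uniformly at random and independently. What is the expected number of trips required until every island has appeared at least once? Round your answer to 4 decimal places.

Split into phases: going from k distinct to k+1 distinct takes on average 13/(13-k) trips.
E[T] = 13/13 + 13/12 + 13/11 + ... + 13/2 + 13/1 = 13·H_{13}.
H_{13} = 3.18013, so E[T] = 41.34174.

41.3417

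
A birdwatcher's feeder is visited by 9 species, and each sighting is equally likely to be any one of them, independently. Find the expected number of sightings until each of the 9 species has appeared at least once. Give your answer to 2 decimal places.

After k distinct species have appeared, the next sighting gives a new one with probability (9-k)/9, so the expected wait for the (k+1)-th is 9/(9-k).
E[T] = 9/9 + 9/8 + 9/7 + ... + 9/2 + 9/1 = 9·H_{9}.
H_{9} = 2.829, so E[T] = 25.461.

25.46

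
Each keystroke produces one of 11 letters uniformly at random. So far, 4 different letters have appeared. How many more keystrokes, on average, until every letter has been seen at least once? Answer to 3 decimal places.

From k distinct to k+1 distinct takes on average 11/(11-k) keystrokes.
Sum over k = 4,...,10: E = 11/7 + 11/6 + 11/5 + ... + 11/2 + 11/1 = 28.5214.

28.521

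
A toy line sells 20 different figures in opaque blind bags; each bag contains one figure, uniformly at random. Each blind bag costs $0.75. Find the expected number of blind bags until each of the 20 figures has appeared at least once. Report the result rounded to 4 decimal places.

Split into phases: going from k distinct to k+1 distinct takes on average 20/(20-k) blind bags.
E[T] = 20/20 + 20/19 + 20/18 + ... + 20/2 + 20/1 = 20·H_{20}.
H_{20} = 3.59774, so E[T] = 71.95479.

71.9548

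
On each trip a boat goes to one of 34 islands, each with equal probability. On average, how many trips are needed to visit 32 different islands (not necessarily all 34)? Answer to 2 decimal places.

89.02

With k distinct islands already seen, the next new one arrives after an expected 34/(34-k) trips.
Sum over k = 0,...,31: E = 34/34 + 34/33 + 34/32 + ... + 34/4 + 34/3 = 89.019.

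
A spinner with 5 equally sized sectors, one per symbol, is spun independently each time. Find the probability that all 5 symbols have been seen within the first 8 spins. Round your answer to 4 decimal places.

0.3226

By inclusion–exclusion over which symbols are missing,
P(all seen) = Σ_{j=0}^{5} (-1)^j C(5,j)((5-j)/5)^8
= 1.00000 - 0.83886 + 0.16796 - 0.00655 + 0.00001 - 0.00000
= 0.32256.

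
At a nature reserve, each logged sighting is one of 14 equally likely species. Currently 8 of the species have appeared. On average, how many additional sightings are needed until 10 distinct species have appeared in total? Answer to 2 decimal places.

The wait to go from k to k+1 distinct species is geometric with mean 14/(14-k).
Sum over k = 8,...,9: E = 14/6 + 14/5 = 5.133.

5.13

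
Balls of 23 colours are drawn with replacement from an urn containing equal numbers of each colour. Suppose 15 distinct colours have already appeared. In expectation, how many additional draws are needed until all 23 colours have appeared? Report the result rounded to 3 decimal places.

The wait to go from k to k+1 distinct colours is geometric with mean 23/(23-k).
Sum over k = 15,...,22: E = 23/8 + 23/7 + 23/6 + ... + 23/2 + 23/1 = 62.5107.

62.511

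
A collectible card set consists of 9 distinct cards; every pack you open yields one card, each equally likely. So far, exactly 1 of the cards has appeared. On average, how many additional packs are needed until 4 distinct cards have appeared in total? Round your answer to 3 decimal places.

3.911

From k distinct to k+1 distinct takes on average 9/(9-k) packs.
Sum over k = 1,...,3: E = 9/8 + 9/7 + 9/6 = 3.9107.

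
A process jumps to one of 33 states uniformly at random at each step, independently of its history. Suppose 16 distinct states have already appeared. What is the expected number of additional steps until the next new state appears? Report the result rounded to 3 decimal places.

1.941

Each step yields a new state with probability (33-16)/33 = 17/33, so the wait is geometric with mean 33/17.
E = 33/17 = 1.9412.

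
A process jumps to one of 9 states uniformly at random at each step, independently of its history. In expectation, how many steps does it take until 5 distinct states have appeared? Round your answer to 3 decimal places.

Going from k to k+1 distinct takes a geometric number of steps with mean 9/(9-k).
Sum over k = 0,...,4: E = 9/9 + 9/8 + 9/7 + 9/6 + 9/5 = 6.7107.

6.711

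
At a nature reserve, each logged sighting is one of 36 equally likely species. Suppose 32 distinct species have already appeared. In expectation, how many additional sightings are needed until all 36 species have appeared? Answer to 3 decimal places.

75.000

From k distinct to k+1 distinct takes on average 36/(36-k) sightings.
Sum over k = 32,...,35: E = 36/4 + 36/3 + 36/2 + 36/1 = 75.0000.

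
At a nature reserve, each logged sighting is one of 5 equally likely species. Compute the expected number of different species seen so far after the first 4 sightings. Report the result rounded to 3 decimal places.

For each species, P(seen in 4 sightings) = 1 - (4/5)^4 = 0.5904.
By linearity of expectation, E[distinct seen] = 5·(1 - (4/5)^4) = 2.9520.

2.952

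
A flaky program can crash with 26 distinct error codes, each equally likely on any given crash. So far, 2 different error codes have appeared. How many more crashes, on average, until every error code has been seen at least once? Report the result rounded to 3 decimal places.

From k distinct to k+1 distinct takes on average 26/(26-k) crashes.
Sum over k = 2,...,25: E = 26/24 + 26/23 + 26/22 + ... + 26/2 + 26/1 = 98.1749.

98.175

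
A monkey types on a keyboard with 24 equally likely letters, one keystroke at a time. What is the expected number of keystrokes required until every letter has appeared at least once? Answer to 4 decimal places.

Split into phases: going from k distinct to k+1 distinct takes on average 24/(24-k) keystrokes.
E[T] = 24/24 + 24/23 + 24/22 + ... + 24/2 + 24/1 = 24·H_{24}.
H_{24} = 3.77596, so E[T] = 90.62300.

90.6230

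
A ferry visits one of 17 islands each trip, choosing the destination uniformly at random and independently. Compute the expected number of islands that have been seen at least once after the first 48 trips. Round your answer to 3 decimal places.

For each island, P(seen in 48 trips) = 1 - (16/17)^48 = 0.9455.
By linearity of expectation, E[distinct seen] = 17·(1 - (16/17)^48) = 16.0739.

16.074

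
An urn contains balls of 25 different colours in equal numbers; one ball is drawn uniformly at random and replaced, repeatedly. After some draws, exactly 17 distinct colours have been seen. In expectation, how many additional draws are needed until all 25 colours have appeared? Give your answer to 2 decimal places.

67.95

The wait to go from k to k+1 distinct colours is geometric with mean 25/(25-k).
Sum over k = 17,...,24: E = 25/8 + 25/7 + 25/6 + ... + 25/2 + 25/1 = 67.946.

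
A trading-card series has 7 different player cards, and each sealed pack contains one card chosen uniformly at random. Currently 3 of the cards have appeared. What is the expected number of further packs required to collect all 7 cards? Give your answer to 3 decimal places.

The wait to go from k to k+1 distinct cards is geometric with mean 7/(7-k).
Sum over k = 3,...,6: E = 7/4 + 7/3 + 7/2 + 7/1 = 14.5833.

14.583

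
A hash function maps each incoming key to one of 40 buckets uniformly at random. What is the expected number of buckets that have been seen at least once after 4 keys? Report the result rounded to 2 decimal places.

3.85

For each bucket, P(seen in 4 keys) = 1 - (39/40)^4 = 0.096.
By linearity of expectation, E[distinct seen] = 40·(1 - (39/40)^4) = 3.852.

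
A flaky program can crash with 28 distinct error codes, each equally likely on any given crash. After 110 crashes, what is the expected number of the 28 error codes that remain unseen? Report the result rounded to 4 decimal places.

0.5126

For each error code, P(unseen after 110) = (27/28)^110 = 0.01831.
By linearity of expectation, E[unseen] = 28·(27/28)^110 = 0.51261.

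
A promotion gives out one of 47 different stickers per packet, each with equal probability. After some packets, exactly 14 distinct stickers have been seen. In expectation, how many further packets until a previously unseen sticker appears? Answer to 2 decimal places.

Each packet yields a new sticker with probability (47-14)/47 = 33/47, so the wait is geometric with mean 47/33.
E = 47/33 = 1.424.

1.42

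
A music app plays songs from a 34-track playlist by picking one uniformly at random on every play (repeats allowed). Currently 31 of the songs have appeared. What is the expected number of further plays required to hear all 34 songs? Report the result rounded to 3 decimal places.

The wait to go from k to k+1 distinct songs is geometric with mean 34/(34-k).
Sum over k = 31,...,33: E = 34/3 + 34/2 + 34/1 = 62.3333.

62.333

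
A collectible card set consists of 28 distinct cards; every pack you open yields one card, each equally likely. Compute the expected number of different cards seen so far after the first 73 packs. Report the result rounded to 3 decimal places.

For each card, P(seen in 73 packs) = 1 - (27/28)^73 = 0.9297.
By linearity of expectation, E[distinct seen] = 28·(1 - (27/28)^73) = 26.0313.

26.031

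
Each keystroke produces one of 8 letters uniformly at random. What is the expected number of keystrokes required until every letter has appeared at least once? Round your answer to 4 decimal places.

After k distinct letters have appeared, the next keystroke gives a new one with probability (8-k)/8, so the expected wait for the (k+1)-th is 8/(8-k).
E[T] = 8/8 + 8/7 + 8/6 + ... + 8/2 + 8/1 = 8·H_{8}.
H_{8} = 2.71786, so E[T] = 21.74286.

21.7429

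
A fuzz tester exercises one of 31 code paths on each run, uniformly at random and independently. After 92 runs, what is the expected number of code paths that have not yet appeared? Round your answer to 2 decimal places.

1.52

For each code path, P(unseen after 92) = (30/31)^92 = 0.049.
By linearity of expectation, E[unseen] = 31·(30/31)^92 = 1.518.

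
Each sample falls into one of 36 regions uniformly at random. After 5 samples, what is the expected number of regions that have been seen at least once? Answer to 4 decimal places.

4.7298

For each region, P(seen in 5 samples) = 1 - (35/36)^5 = 0.13138.
By linearity of expectation, E[distinct seen] = 36·(1 - (35/36)^5) = 4.72983.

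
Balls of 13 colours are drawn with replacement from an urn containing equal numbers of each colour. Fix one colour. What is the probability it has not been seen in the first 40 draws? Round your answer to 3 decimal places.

Each draw misses the fixed colour with probability (13-1)/13 = 12/13, independently.
P(still missing after 40) = (12/13)^40 = 0.0407.

0.041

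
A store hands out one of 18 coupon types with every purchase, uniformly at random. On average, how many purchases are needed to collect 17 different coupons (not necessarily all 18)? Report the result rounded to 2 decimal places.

44.91

With k distinct coupons already seen, the next new one arrives after an expected 18/(18-k) purchases.
Sum over k = 0,...,16: E = 18/18 + 18/17 + 18/16 + ... + 18/3 + 18/2 = 44.912.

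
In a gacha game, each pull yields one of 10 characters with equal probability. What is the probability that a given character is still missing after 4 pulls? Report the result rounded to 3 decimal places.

0.656

Each pull misses the fixed character with probability (10-1)/10 = 9/10, independently.
P(still missing after 4) = (9/10)^4 = 0.6561.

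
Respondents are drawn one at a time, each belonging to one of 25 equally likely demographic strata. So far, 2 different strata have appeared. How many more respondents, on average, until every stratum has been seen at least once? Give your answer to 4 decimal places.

From k distinct to k+1 distinct takes on average 25/(25-k) respondents.
Sum over k = 2,...,24: E = 25/23 + 25/22 + 25/21 + ... + 25/2 + 25/1 = 93.35729.

93.3573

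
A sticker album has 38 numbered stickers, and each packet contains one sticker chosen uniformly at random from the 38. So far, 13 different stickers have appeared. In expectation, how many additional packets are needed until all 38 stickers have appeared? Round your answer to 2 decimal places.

The wait to go from k to k+1 distinct stickers is geometric with mean 38/(38-k).
Sum over k = 13,...,37: E = 38/25 + 38/24 + 38/23 + ... + 38/2 + 38/1 = 145.006.

145.01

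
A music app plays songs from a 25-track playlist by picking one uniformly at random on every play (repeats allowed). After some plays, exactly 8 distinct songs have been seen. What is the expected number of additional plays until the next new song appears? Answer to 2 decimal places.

The number of plays until the next new song is geometric with success probability 17/25, so its mean is 25/17.
E = 25/17 = 1.471.

1.47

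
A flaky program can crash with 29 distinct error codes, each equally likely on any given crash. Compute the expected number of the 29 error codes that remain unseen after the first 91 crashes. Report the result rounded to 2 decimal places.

For each error code, P(unseen after 91) = (28/29)^91 = 0.041.
By linearity of expectation, E[unseen] = 29·(28/29)^91 = 1.190.

1.19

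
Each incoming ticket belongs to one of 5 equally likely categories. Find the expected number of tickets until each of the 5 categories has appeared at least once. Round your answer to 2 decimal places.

11.42

After k distinct categories have appeared, the next ticket gives a new one with probability (5-k)/5, so the expected wait for the (k+1)-th is 5/(5-k).
E[T] = 5/5 + 5/4 + 5/3 + 5/2 + 5/1 = 5·H_{5}.
H_{5} = 2.283, so E[T] = 11.417.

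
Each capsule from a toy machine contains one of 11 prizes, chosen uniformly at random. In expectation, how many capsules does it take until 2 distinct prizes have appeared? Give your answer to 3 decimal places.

Going from k to k+1 distinct takes a geometric number of capsules with mean 11/(11-k).
Sum over k = 0,...,1: E = 11/11 + 11/10 = 2.1000.

2.100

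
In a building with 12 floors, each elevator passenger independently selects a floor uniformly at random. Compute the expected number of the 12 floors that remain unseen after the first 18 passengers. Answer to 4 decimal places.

For each floor, P(unseen after 18) = (11/12)^18 = 0.20884.
By linearity of expectation, E[unseen] = 12·(11/12)^18 = 2.50604.

2.5060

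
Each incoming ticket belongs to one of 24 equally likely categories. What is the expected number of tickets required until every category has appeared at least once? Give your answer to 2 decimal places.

90.62

After k distinct categories have appeared, the next ticket gives a new one with probability (24-k)/24, so the expected wait for the (k+1)-th is 24/(24-k).
E[T] = 24/24 + 24/23 + 24/22 + ... + 24/2 + 24/1 = 24·H_{24}.
H_{24} = 3.776, so E[T] = 90.623.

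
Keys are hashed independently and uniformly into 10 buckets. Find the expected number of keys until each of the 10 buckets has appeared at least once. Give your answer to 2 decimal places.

After k distinct buckets have appeared, the next key gives a new one with probability (10-k)/10, so the expected wait for the (k+1)-th is 10/(10-k).
E[T] = 10/10 + 10/9 + 10/8 + ... + 10/2 + 10/1 = 10·H_{10}.
H_{10} = 2.929, so E[T] = 29.290.

29.29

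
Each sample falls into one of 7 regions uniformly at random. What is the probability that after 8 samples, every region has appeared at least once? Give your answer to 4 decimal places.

Let A_i be the event that region i is missing after 8 samples. By inclusion–exclusion on the A_i,
P(all seen) = Σ_{j=0}^{7} (-1)^j C(7,j)((7-j)/7)^8
= 1.00000 - 2.03950 + 1.42297 - 0.39789 + 0.03983 - 0.00093 + 0.00000 - 0.00000
= 0.02448.

0.0245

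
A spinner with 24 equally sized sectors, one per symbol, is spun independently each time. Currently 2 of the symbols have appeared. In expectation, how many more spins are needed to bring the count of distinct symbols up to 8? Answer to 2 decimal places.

7.44

With k distinct symbols already seen, the next new one takes an expected 24/(24-k) spins.
Sum over k = 2,...,7: E = 24/22 + 24/21 + 24/20 + 24/19 + 24/18 + 24/17 = 7.442.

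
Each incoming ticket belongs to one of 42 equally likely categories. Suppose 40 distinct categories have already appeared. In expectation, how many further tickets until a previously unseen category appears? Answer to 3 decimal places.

21.000

Each ticket yields a new category with probability (42-40)/42 = 2/42, so the wait is geometric with mean 42/2.
E = 42/2 = 21.0000.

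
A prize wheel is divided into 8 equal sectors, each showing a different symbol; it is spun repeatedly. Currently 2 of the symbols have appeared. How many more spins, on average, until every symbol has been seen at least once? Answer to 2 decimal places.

The wait to go from k to k+1 distinct symbols is geometric with mean 8/(8-k).
Sum over k = 2,...,7: E = 8/6 + 8/5 + 8/4 + 8/3 + 8/2 + 8/1 = 19.600.

19.60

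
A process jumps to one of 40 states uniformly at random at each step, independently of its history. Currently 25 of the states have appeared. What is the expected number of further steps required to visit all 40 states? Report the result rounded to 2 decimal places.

132.73

With k distinct states already seen, the next new one takes an expected 40/(40-k) steps.
Sum over k = 25,...,39: E = 40/15 + 40/14 + 40/13 + ... + 40/2 + 40/1 = 132.729.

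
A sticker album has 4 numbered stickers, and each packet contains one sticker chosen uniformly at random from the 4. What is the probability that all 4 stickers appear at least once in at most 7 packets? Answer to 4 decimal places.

By inclusion–exclusion over which stickers are missing,
P(all seen) = Σ_{j=0}^{4} (-1)^j C(4,j)((4-j)/4)^7
= 1.00000 - 0.53394 + 0.04688 - 0.00024 + 0.00000
= 0.51270.

0.5127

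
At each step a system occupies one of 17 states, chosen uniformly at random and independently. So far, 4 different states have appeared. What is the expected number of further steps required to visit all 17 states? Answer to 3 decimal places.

From k distinct to k+1 distinct takes on average 17/(17-k) steps.
Sum over k = 4,...,16: E = 17/13 + 17/12 + 17/11 + ... + 17/2 + 17/1 = 54.0623.

54.062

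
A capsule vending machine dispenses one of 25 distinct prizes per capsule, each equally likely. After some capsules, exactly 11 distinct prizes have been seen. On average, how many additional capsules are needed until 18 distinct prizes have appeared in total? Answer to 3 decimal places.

16.468

The wait to go from k to k+1 distinct prizes is geometric with mean 25/(25-k).
Sum over k = 11,...,17: E = 25/14 + 25/13 + 25/12 + ... + 25/9 + 25/8 = 16.4676.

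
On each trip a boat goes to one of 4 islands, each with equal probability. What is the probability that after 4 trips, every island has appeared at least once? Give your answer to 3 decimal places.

By inclusion–exclusion over which islands are missing,
P(all seen) = Σ_{j=0}^{4} (-1)^j C(4,j)((4-j)/4)^4
= 1.0000 - 1.2656 + 0.3750 - 0.0156 + 0.0000
= 0.0938.

0.094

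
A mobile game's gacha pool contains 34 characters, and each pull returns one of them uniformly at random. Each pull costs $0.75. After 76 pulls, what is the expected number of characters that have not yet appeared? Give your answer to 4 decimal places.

3.5167

For each character, P(unseen after 76) = (33/34)^76 = 0.10343.
By linearity of expectation, E[unseen] = 34·(33/34)^76 = 3.51674.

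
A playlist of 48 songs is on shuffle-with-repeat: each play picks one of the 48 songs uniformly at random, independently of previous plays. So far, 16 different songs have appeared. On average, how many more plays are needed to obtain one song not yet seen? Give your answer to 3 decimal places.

1.500

Each play yields a new song with probability (48-16)/48 = 32/48, so the wait is geometric with mean 48/32.
E = 48/32 = 1.5000.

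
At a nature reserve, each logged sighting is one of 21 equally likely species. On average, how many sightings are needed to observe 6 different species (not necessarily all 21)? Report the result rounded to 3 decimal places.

With k distinct species already seen, the next new one arrives after an expected 21/(21-k) sightings.
Sum over k = 0,...,5: E = 21/21 + 21/20 + 21/19 + 21/18 + 21/17 + 21/16 = 6.8697.

6.870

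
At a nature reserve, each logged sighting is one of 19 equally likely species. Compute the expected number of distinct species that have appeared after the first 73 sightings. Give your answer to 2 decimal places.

18.63

For each species, P(seen in 73 sightings) = 1 - (18/19)^73 = 0.981.
By linearity of expectation, E[distinct seen] = 19·(1 - (18/19)^73) = 18.633.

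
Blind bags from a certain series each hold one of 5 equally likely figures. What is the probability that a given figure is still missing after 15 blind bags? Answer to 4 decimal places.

0.0352

On each blind bag the fixed figure fails to appear with probability 4/5.
P(still missing after 15) = (4/5)^15 = 0.03518.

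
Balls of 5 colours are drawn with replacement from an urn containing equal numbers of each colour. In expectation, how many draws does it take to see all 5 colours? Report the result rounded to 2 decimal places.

11.42

The wait to go from k to k+1 distinct colours is geometric with mean 5/(5-k).
E[T] = 5/5 + 5/4 + 5/3 + 5/2 + 5/1 = 5·H_{5}.
H_{5} = 2.283, so E[T] = 11.417.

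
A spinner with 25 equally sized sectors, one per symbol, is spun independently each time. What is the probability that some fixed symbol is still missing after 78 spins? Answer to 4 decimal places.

Each spin misses the fixed symbol with probability (25-1)/25 = 24/25, independently.
P(still missing after 78) = (24/25)^78 = 0.04141.

0.0414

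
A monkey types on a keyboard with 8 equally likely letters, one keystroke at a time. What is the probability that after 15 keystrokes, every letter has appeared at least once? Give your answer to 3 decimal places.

By inclusion–exclusion over which letters are missing,
P(all seen) = Σ_{j=0}^{8} (-1)^j C(8,j)((8-j)/8)^15
= 1.0000 - 1.0795 + 0.3742 - 0.0486 + 0.0021 - 0.0000 + 0.0000 - 0.0000 + 0.0000
= 0.2482.

0.248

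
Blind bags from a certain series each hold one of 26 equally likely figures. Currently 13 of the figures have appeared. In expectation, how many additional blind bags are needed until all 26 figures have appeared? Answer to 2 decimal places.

The wait to go from k to k+1 distinct figures is geometric with mean 26/(26-k).
Sum over k = 13,...,25: E = 26/13 + 26/12 + 26/11 + ... + 26/2 + 26/1 = 82.683.

82.68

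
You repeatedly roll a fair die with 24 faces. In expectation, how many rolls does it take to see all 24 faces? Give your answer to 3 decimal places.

90.623

After k distinct faces have appeared, the next roll gives a new one with probability (24-k)/24, so the expected wait for the (k+1)-th is 24/(24-k).
E[T] = 24/24 + 24/23 + 24/22 + ... + 24/2 + 24/1 = 24·H_{24}.
H_{24} = 3.7760, so E[T] = 90.6230.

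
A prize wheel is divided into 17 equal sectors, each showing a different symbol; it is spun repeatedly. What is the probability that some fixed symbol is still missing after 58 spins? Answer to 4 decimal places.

0.0297

Each spin misses the fixed symbol with probability (17-1)/17 = 16/17, independently.
P(still missing after 58) = (16/17)^58 = 0.02971.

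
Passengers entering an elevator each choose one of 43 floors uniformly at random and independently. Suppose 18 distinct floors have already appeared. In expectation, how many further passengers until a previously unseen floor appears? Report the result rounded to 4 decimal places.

Each passenger yields a new floor with probability (43-18)/43 = 25/43, so the wait is geometric with mean 43/25.
E = 43/25 = 1.72000.

1.7200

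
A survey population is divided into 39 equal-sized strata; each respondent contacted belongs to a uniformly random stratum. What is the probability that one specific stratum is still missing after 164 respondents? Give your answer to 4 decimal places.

Each respondent misses the fixed stratum with probability (39-1)/39 = 38/39, independently.
P(still missing after 164) = (38/39)^164 = 0.01412.

0.0141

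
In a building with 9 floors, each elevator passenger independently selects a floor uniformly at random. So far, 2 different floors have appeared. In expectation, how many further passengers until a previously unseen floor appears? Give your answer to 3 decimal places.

1.286

The number of passengers until the next new floor is geometric with success probability 7/9, so its mean is 9/7.
E = 9/7 = 1.2857.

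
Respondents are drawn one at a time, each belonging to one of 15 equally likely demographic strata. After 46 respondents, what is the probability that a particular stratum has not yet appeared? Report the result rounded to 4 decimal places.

0.0418

Each respondent misses the fixed stratum with probability (15-1)/15 = 14/15, independently.
P(still missing after 46) = (14/15)^46 = 0.04185.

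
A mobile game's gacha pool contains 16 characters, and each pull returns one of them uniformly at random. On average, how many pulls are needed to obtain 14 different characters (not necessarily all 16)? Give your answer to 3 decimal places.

30.092

With k distinct characters already seen, the next new one arrives after an expected 16/(16-k) pulls.
Sum over k = 0,...,13: E = 16/16 + 16/15 + 16/14 + ... + 16/4 + 16/3 = 30.0917.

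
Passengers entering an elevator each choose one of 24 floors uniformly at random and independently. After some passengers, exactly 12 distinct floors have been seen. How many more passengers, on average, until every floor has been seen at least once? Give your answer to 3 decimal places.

74.477

With k distinct floors already seen, the next new one takes an expected 24/(24-k) passengers.
Sum over k = 12,...,23: E = 24/12 + 24/11 + 24/10 + ... + 24/2 + 24/1 = 74.4771.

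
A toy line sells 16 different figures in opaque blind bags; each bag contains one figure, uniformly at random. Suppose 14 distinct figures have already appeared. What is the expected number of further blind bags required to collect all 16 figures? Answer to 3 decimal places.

From k distinct to k+1 distinct takes on average 16/(16-k) blind bags.
Sum over k = 14,...,15: E = 16/2 + 16/1 = 24.0000.

24.000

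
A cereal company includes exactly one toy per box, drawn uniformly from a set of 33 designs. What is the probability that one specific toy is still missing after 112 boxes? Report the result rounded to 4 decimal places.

0.0319

Each box misses the fixed toy with probability (33-1)/33 = 32/33, independently.
P(still missing after 112) = (32/33)^112 = 0.03186.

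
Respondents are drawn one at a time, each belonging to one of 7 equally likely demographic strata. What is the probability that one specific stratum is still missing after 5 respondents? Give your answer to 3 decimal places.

0.463

On each respondent the fixed stratum fails to appear with probability 6/7.
P(still missing after 5) = (6/7)^5 = 0.4627.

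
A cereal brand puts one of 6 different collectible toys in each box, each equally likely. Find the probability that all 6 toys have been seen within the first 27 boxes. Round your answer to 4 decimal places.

Let A_i be the event that toy i is missing after 27 boxes. By inclusion–exclusion on the A_i,
P(all seen) = Σ_{j=0}^{6} (-1)^j C(6,j)((6-j)/6)^27
= 1.00000 - 0.04368 + 0.00026 - 0.00000 + 0.00000 - 0.00000 + 0.00000
= 0.95659.

0.9566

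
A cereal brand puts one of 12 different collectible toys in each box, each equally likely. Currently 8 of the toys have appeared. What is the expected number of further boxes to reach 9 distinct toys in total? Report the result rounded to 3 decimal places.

The wait to go from k to k+1 distinct toys is geometric with mean 12/(12-k).
Only the k = 8 term is needed: E = 12/4 = 3.0000.

3.000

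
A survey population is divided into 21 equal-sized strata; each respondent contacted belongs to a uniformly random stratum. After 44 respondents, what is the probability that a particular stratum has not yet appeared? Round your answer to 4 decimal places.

0.1169

On each respondent the fixed stratum fails to appear with probability 20/21.
P(still missing after 44) = (20/21)^44 = 0.11686.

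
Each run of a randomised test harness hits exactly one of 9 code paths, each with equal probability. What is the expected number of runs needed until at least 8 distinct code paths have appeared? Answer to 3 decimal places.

With k distinct code paths already seen, the next new one arrives after an expected 9/(9-k) runs.
Sum over k = 0,...,7: E = 9/9 + 9/8 + 9/7 + ... + 9/3 + 9/2 = 16.4607.

16.461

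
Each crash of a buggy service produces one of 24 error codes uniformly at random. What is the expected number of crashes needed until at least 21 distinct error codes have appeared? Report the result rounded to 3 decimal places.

Going from k to k+1 distinct takes a geometric number of crashes with mean 24/(24-k).
Sum over k = 0,...,20: E = 24/24 + 24/23 + 24/22 + ... + 24/5 + 24/4 = 46.6230.

46.623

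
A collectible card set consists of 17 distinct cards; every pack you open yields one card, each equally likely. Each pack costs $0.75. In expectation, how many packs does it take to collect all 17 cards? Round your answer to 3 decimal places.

58.472

Split into phases: going from k distinct to k+1 distinct takes on average 17/(17-k) packs.
E[T] = 17/17 + 17/16 + 17/15 + ... + 17/2 + 17/1 = 17·H_{17}.
H_{17} = 3.4396, so E[T] = 58.4724.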